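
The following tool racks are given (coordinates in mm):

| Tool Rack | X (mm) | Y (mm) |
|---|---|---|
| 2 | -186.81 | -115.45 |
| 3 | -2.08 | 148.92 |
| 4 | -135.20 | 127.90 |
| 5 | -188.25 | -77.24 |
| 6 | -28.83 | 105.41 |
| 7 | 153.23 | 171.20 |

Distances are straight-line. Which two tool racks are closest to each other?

Pairwise distances:
2–3: √((184.73)² + (264.37)²) = √(34125.1729 + 69891.4969) = 322.52 mm
2–4: √((51.61)² + (243.35)²) = √(2663.5921 + 59219.2225) = 248.76 mm
2–5: √((-1.44)² + (38.21)²) = √(2.0736 + 1460.0041) = 38.24 mm
2–6: √((157.98)² + (220.86)²) = √(24957.6804 + 48779.1396) = 271.55 mm
2–7: √((340.04)² + (286.65)²) = √(115627.2016 + 82168.2225) = 444.74 mm
3–4: √((-133.12)² + (-21.02)²) = √(17720.9344 + 441.8404) = 134.77 mm
3–5: √((-186.17)² + (-226.16)²) = √(34659.2689 + 51148.3456) = 292.93 mm
3–6: √((-26.75)² + (-43.51)²) = √(715.5625 + 1893.1201) = 51.08 mm
3–7: √((155.31)² + (22.28)²) = √(24121.1961 + 496.3984) = 156.90 mm
4–5: √((-53.05)² + (-205.14)²) = √(2814.3025 + 42082.4196) = 211.89 mm
4–6: √((106.37)² + (-22.49)²) = √(11314.5769 + 505.8001) = 108.72 mm
4–7: √((288.43)² + (43.30)²) = √(83191.8649 + 1874.8900) = 291.66 mm
5–6: √((159.42)² + (182.65)²) = √(25414.7364 + 33361.0225) = 242.44 mm
5–7: √((341.48)² + (248.44)²) = √(116608.5904 + 61722.4336) = 422.29 mm
6–7: √((182.06)² + (65.79)²) = √(33145.8436 + 4328.3241) = 193.58 mm
Closest pair: 2–5 at 38.24 mm.

2 and 5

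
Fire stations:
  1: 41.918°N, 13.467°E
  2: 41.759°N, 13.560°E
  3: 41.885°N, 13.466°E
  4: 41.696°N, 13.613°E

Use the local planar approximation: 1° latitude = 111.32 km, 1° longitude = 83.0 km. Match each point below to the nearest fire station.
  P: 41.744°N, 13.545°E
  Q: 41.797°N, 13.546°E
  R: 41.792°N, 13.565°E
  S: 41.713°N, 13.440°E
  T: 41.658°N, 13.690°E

P at 41.744°N, 13.545°E:
  1: √((0.174·111.32)² + (-0.078·83.0)²) = √(375.18450 + 41.91268) = 20.423 km
  2: √((0.015·111.32)² + (0.015·83.0)²) = √(2.78823 + 1.55003) = 2.083 km
  3: √((0.141·111.32)² + (-0.079·83.0)²) = √(246.36818 + 42.99425) = 17.011 km
  4: √((-0.048·111.32)² + (0.068·83.0)²) = √(28.55150 + 31.85474) = 7.772 km
  → nearest: 2 (2.083 km)
Q at 41.797°N, 13.546°E:
  1: √((0.121·111.32)² + (-0.079·83.0)²) = √(181.43336 + 42.99425) = 14.981 km
  2: √((-0.038·111.32)² + (0.014·83.0)²) = √(17.89425 + 1.35024) = 4.387 km
  3: √((0.088·111.32)² + (-0.080·83.0)²) = √(95.96475 + 44.08960) = 11.834 km
  4: √((-0.101·111.32)² + (0.067·83.0)²) = √(126.41224 + 30.92472) = 12.543 km
  → nearest: 2 (4.387 km)
R at 41.792°N, 13.565°E:
  1: √((0.126·111.32)² + (-0.098·83.0)²) = √(196.73765 + 66.16196) = 16.214 km
  2: √((-0.033·111.32)² + (-0.005·83.0)²) = √(13.49504 + 0.17222) = 3.697 km
  3: √((0.093·111.32)² + (-0.099·83.0)²) = √(107.17964 + 67.51909) = 13.217 km
  4: √((-0.096·111.32)² + (0.048·83.0)²) = √(114.20598 + 15.87226) = 11.405 km
  → nearest: 2 (3.697 km)
S at 41.713°N, 13.440°E:
  1: √((0.205·111.32)² + (0.027·83.0)²) = √(520.77978 + 5.02208) = 22.930 km
  2: √((0.046·111.32)² + (0.120·83.0)²) = √(26.22177 + 99.20160) = 11.199 km
  3: √((0.172·111.32)² + (0.026·83.0)²) = √(366.60914 + 4.65696) = 19.268 km
  4: √((-0.017·111.32)² + (0.173·83.0)²) = √(3.58133 + 206.18088) = 14.483 km
  → nearest: 2 (11.199 km)
T at 41.658°N, 13.690°E:
  1: √((0.260·111.32)² + (-0.223·83.0)²) = √(837.70883 + 342.58308) = 34.355 km
  2: √((0.101·111.32)² + (-0.130·83.0)²) = √(126.41224 + 116.42410) = 15.583 km
  3: √((0.227·111.32)² + (-0.224·83.0)²) = √(638.55471 + 345.66246) = 31.372 km
  4: √((0.038·111.32)² + (-0.077·83.0)²) = √(17.89425 + 40.84488) = 7.664 km
  → nearest: 4 (7.664 km)

P→2; Q→2; R→2; S→2; T→4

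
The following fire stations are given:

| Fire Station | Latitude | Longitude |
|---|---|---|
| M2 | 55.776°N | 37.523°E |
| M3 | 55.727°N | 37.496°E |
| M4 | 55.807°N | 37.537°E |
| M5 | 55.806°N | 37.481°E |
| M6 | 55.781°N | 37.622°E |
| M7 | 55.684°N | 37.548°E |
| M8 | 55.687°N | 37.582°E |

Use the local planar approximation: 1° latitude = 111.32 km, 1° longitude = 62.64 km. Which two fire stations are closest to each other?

M7 and M8

Pairwise distances:
M2–M3: 5.711 km
M2–M4: 3.561 km
M2–M5: 4.251 km
M2–M6: 6.226 km
M2–M7: 10.360 km
M2–M8: 10.574 km
M3–M4: 9.269 km
M3–M5: 8.844 km
M3–M6: 9.921 km
M3–M7: 5.790 km
M3–M8: 6.989 km
M4–M5: 3.510 km
M4–M6: 6.060 km
M4–M7: 13.710 km
M4–M8: 13.653 km
M5–M6: 9.260 km
M5–M7: 14.215 km
M5–M8: 14.680 km
M6–M7: 11.751 km
M6–M8: 10.760 km
M7–M8: 2.156 km
Closest pair: M7–M8 at 2.156 km.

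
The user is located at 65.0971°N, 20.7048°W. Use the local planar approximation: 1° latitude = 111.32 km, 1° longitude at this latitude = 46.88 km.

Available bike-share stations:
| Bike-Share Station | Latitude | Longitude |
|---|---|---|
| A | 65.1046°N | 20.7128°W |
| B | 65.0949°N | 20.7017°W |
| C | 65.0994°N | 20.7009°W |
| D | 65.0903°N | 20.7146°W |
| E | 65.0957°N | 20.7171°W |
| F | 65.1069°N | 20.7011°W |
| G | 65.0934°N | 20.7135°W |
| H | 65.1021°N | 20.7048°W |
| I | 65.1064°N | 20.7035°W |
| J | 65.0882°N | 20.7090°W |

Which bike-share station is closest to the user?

Distances from 65.0971°N, 20.7048°W:
A: √((0.0075·111.32)² + (-0.0080·46.88)²) = √(0.697058 + 0.140655) = 0.9153 km
B: √((-0.0022·111.32)² + (0.0031·46.88)²) = √(0.059978 + 0.021120) = 0.2848 km
C: √((0.0023·111.32)² + (0.0039·46.88)²) = √(0.065554 + 0.033428) = 0.3146 km
D: √((-0.0068·111.32)² + (-0.0098·46.88)²) = √(0.573013 + 0.211070) = 0.8855 km
E: √((-0.0014·111.32)² + (-0.0123·46.88)²) = √(0.024289 + 0.332495) = 0.5973 km
F: √((0.0098·111.32)² + (0.0037·46.88)²) = √(1.190141 + 0.030087) = 1.1046 km
G: √((-0.0037·111.32)² + (-0.0087·46.88)²) = √(0.169648 + 0.166347) = 0.5797 km
H: √((0.0050·111.32)² + (0.0000·46.88)²) = √(0.309804 + 0.000000) = 0.5566 km
I: √((0.0093·111.32)² + (0.0013·46.88)²) = √(1.071796 + 0.003714) = 1.0371 km
J: √((-0.0089·111.32)² + (-0.0042·46.88)²) = √(0.981582 + 0.038768) = 1.0101 km
Minimum: B at 0.2848 km.

B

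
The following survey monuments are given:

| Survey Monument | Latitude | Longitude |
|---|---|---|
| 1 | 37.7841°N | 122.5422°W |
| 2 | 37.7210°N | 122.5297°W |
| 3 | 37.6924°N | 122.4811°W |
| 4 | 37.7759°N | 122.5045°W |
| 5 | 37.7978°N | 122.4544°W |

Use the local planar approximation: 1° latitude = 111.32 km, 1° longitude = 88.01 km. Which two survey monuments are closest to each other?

Pairwise distances:
1–2: 7.1099 km
1–3: 11.5378 km
1–4: 3.4413 km
1–5: 7.8763 km
2–3: 5.3321 km
2–4: 6.5015 km
2–5: 10.8172 km
3–4: 9.5206 km
3–5: 11.9661 km
4–5: 5.0384 km
Closest pair: 1–4 at 3.4413 km.

1 and 4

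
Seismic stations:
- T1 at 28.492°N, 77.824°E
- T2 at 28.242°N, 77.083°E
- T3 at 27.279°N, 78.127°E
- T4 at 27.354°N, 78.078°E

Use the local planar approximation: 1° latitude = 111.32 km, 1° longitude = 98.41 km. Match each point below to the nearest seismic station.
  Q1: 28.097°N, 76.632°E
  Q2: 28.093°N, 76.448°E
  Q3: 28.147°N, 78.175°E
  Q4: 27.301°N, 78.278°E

Q1→T2; Q2→T2; Q3→T1; Q4→T3

Q1 at 28.097°N, 76.632°E:
  T1: √((0.395·111.32)² + (1.192·98.41)²) = √(1933.48402 + 13760.39733) = 125.275 km
  T2: √((0.145·111.32)² + (0.451·98.41)²) = √(260.54479 + 1969.84270) = 47.227 km
  T3: √((-0.818·111.32)² + (1.495·98.41)²) = √(8291.87989 + 21645.16242) = 173.023 km
  T4: √((-0.743·111.32)² + (1.446·98.41)²) = √(6841.06982 + 20249.53476) = 164.592 km
  → nearest: T2 (47.227 km)
Q2 at 28.093°N, 76.448°E:
  T1: √((0.399·111.32)² + (1.376·98.41)²) = √(1972.84146 + 18336.45308) = 142.511 km
  T2: √((0.149·111.32)² + (0.635·98.41)²) = √(275.11795 + 3905.04384) = 64.654 km
  T3: √((-0.814·111.32)² + (1.679·98.41)²) = √(8210.98399 + 27301.08178) = 188.446 km
  T4: √((-0.739·111.32)² + (1.630·98.41)²) = √(6767.60920 + 25730.82271) = 180.273 km
  → nearest: T2 (64.654 km)
Q3 at 28.147°N, 78.175°E:
  T1: √((0.345·111.32)² + (-0.351·98.41)²) = √(1474.97475 + 1193.14355) = 51.654 km
  T2: √((0.095·111.32)² + (-1.092·98.41)²) = √(111.83909 + 11548.45112) = 107.983 km
  T3: √((-0.868·111.32)² + (-0.048·98.41)²) = √(9336.53750 + 22.31315) = 96.741 km
  T4: √((-0.793·111.32)² + (-0.097·98.41)²) = √(7792.78636 + 91.12172) = 88.791 km
  → nearest: T1 (51.654 km)
Q4 at 27.301°N, 78.278°E:
  T1: √((1.191·111.32)² + (-0.454·98.41)²) = √(17578.01854 + 1996.13619) = 139.908 km
  T2: √((0.941·111.32)² + (-1.195·98.41)²) = √(10973.00664 + 13829.74824) = 157.489 km
  T3: √((-0.022·111.32)² + (-0.151·98.41)²) = √(5.99780 + 220.81693) = 15.060 km
  T4: √((0.053·111.32)² + (-0.200·98.41)²) = √(34.80953 + 387.38112) = 20.547 km
  → nearest: T3 (15.060 km)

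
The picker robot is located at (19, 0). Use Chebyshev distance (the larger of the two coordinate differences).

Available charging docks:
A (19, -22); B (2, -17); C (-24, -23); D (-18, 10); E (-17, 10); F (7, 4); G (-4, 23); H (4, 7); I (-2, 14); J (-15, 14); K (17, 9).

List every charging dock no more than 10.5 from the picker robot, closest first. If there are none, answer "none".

Distances from (19, 0):
A: 22
B: 17
C: 43
D: 37
E: 36
F: 12
G: 23
H: 15
I: 21
J: 34
K: 9
Threshold 10.5: K (9) is within range.

K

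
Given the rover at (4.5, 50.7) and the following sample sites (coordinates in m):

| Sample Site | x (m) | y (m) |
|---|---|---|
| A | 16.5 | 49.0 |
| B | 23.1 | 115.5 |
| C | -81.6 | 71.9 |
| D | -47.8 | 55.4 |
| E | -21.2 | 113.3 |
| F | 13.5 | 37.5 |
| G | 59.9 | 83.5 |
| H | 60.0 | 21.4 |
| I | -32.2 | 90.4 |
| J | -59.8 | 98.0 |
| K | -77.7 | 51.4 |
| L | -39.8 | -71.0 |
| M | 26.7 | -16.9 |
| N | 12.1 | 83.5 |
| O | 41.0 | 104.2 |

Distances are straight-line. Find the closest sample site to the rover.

A

Distances from (4.5, 50.7):
A: √((12.0)² + (-1.7)²) = √(144.000 + 2.890) = 12.1 m
B: √((18.6)² + (64.8)²) = √(345.960 + 4199.040) = 67.4 m
C: √((-86.1)² + (21.2)²) = √(7413.210 + 449.440) = 88.7 m
D: √((-52.3)² + (4.7)²) = √(2735.290 + 22.090) = 52.5 m
E: √((-25.7)² + (62.6)²) = √(660.490 + 3918.760) = 67.7 m
F: √((9.0)² + (-13.2)²) = √(81.000 + 174.240) = 16.0 m
G: √((55.4)² + (32.8)²) = √(3069.160 + 1075.840) = 64.4 m
H: √((55.5)² + (-29.3)²) = √(3080.250 + 858.490) = 62.8 m
I: √((-36.7)² + (39.7)²) = √(1346.890 + 1576.090) = 54.1 m
J: √((-64.3)² + (47.3)²) = √(4134.490 + 2237.290) = 79.8 m
K: √((-82.2)² + (0.7)²) = √(6756.840 + 0.490) = 82.2 m
L: √((-44.3)² + (-121.7)²) = √(1962.490 + 14810.890) = 129.5 m
M: √((22.2)² + (-67.6)²) = √(492.840 + 4569.760) = 71.2 m
N: √((7.6)² + (32.8)²) = √(57.760 + 1075.840) = 33.7 m
O: √((36.5)² + (53.5)²) = √(1332.250 + 2862.250) = 64.8 m
Minimum: A at 12.1 m.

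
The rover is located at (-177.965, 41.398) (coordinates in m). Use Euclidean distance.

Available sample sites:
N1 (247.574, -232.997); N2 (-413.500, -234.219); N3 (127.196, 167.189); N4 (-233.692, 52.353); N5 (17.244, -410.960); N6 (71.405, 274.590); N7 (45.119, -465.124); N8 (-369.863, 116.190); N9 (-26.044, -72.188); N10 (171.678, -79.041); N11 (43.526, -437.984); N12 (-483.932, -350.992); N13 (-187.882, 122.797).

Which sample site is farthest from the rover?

Distances from (-177.965, 41.398):
N1: 506.336 m
N2: 362.549 m
N3: 330.071 m
N4: 56.794 m
N5: 492.681 m
N6: 341.415 m
N7: 553.472 m
N8: 205.958 m
N9: 189.689 m
N10: 369.805 m
N11: 528.077 m
N12: 497.580 m
N13: 82.001 m
Maximum: N7 at 553.472 m.

N7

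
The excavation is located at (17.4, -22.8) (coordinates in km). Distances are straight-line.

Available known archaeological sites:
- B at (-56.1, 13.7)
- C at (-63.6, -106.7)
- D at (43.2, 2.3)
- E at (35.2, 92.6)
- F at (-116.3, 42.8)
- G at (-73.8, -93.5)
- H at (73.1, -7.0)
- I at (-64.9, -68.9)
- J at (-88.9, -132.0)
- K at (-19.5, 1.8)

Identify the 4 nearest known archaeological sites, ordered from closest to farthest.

D, K, H, B

Distances from (17.4, -22.8):
B: √((-73.5)² + (36.5)²) = √(5402.250 + 1332.250) = 82.1 km
C: √((-81.0)² + (-83.9)²) = √(6561.000 + 7039.210) = 116.6 km
D: √((25.8)² + (25.1)²) = √(665.640 + 630.010) = 36.0 km
E: √((17.8)² + (115.4)²) = √(316.840 + 13317.160) = 116.8 km
F: √((-133.7)² + (65.6)²) = √(17875.690 + 4303.360) = 148.9 km
G: √((-91.2)² + (-70.7)²) = √(8317.440 + 4998.490) = 115.4 km
H: √((55.7)² + (15.8)²) = √(3102.490 + 249.640) = 57.9 km
I: √((-82.3)² + (-46.1)²) = √(6773.290 + 2125.210) = 94.3 km
J: √((-106.3)² + (-109.2)²) = √(11299.690 + 11924.640) = 152.4 km
K: √((-36.9)² + (24.6)²) = √(1361.610 + 605.160) = 44.3 km
Sorted: D (36.0 km) < K (44.3 km) < H (57.9 km) < B (82.1 km) < I (94.3 km) < G (115.4 km) < …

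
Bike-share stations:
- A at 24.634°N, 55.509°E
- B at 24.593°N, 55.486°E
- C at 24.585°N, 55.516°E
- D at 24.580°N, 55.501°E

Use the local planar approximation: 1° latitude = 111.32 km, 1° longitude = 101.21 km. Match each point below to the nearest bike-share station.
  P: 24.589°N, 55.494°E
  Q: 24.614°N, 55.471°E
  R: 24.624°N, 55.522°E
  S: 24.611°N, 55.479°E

P at 24.589°N, 55.494°E:
  A: 5.234 km
  B: 0.924 km
  C: 2.271 km
  D: 1.227 km
  → nearest: B (0.924 km)
Q at 24.614°N, 55.471°E:
  A: 4.444 km
  B: 2.787 km
  C: 5.583 km
  D: 4.852 km
  → nearest: B (2.787 km)
R at 24.624°N, 55.522°E:
  A: 1.723 km
  B: 5.018 km
  C: 4.384 km
  D: 5.339 km
  → nearest: A (1.723 km)
S at 24.611°N, 55.479°E:
  A: 3.972 km
  B: 2.125 km
  C: 4.733 km
  D: 4.107 km
  → nearest: B (2.125 km)

P→B; Q→B; R→A; S→B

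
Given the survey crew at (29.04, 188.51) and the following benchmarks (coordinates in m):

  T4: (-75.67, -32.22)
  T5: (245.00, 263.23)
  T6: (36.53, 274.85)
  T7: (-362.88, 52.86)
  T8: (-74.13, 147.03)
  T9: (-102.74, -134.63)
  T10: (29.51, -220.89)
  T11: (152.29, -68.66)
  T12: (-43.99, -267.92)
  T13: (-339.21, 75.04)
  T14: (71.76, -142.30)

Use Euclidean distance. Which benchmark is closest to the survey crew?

Distances from (29.04, 188.51):
T4: 244.31 m
T5: 228.52 m
T6: 86.66 m
T7: 414.73 m
T8: 111.20 m
T9: 348.98 m
T10: 409.40 m
T11: 285.18 m
T12: 462.24 m
T13: 385.34 m
T14: 333.56 m
Minimum: T6 at 86.66 m.

T6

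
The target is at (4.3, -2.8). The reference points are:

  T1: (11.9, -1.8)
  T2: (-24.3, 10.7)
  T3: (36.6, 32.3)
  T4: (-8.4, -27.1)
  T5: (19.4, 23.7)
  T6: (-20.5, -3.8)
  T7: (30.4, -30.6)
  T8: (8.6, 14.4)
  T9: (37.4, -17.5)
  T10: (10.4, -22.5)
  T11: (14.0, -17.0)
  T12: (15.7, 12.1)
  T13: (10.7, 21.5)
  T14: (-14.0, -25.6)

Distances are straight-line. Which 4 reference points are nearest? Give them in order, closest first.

T1, T11, T8, T12

Distances from (4.3, -2.8):
T1: √((7.6)² + (1.0)²) = √(57.760 + 1.000) = 7.7
T2: √((-28.6)² + (13.5)²) = √(817.960 + 182.250) = 31.6
T3: √((32.3)² + (35.1)²) = √(1043.290 + 1232.010) = 47.7
T4: √((-12.7)² + (-24.3)²) = √(161.290 + 590.490) = 27.4
T5: √((15.1)² + (26.5)²) = √(228.010 + 702.250) = 30.5
T6: √((-24.8)² + (-1.0)²) = √(615.040 + 1.000) = 24.8
T7: √((26.1)² + (-27.8)²) = √(681.210 + 772.840) = 38.1
T8: √((4.3)² + (17.2)²) = √(18.490 + 295.840) = 17.7
T9: √((33.1)² + (-14.7)²) = √(1095.610 + 216.090) = 36.2
T10: √((6.1)² + (-19.7)²) = √(37.210 + 388.090) = 20.6
T11: √((9.7)² + (-14.2)²) = √(94.090 + 201.640) = 17.2
T12: √((11.4)² + (14.9)²) = √(129.960 + 222.010) = 18.8
T13: √((6.4)² + (24.3)²) = √(40.960 + 590.490) = 25.1
T14: √((-18.3)² + (-22.8)²) = √(334.890 + 519.840) = 29.2
Sorted: T1 (7.7) < T11 (17.2) < T8 (17.7) < T12 (18.8) < T10 (20.6) < T6 (24.8) < …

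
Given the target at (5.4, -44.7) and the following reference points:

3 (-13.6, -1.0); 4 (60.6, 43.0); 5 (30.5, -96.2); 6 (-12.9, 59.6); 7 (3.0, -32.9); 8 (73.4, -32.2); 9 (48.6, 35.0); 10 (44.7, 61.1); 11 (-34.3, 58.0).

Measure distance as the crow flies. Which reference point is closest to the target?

Distances from (5.4, -44.7):
3: 47.7
4: 103.6
5: 57.3
6: 105.9
7: 12.0
8: 69.1
9: 90.7
10: 112.9
11: 110.1
Minimum: 7 at 12.0.

7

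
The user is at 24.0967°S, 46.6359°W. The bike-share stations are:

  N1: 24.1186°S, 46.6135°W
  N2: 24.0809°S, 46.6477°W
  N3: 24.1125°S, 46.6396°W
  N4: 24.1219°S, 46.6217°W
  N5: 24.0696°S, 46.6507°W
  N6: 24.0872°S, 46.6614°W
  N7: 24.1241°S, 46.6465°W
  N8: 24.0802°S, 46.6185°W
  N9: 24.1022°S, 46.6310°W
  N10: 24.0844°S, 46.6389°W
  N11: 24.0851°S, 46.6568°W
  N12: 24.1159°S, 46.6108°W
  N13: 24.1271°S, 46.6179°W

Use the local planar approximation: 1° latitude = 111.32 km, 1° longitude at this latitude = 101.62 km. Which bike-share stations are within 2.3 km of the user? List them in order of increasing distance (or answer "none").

Distances from 24.0967°S, 46.6359°W:
N1: √((-0.0219·111.32)² + (0.0224·101.62)²) = √(5.943395 + 5.181487) = 3.3354 km
N2: √((0.0158·111.32)² + (-0.0118·101.62)²) = √(3.093574 + 1.437879) = 2.1287 km
N3: √((-0.0158·111.32)² + (-0.0037·101.62)²) = √(3.093574 + 0.141371) = 1.7986 km
N4: √((-0.0252·111.32)² + (0.0142·101.62)²) = √(7.869506 + 2.082261) = 3.1546 km
N5: √((0.0271·111.32)² + (-0.0148·101.62)²) = √(9.100913 + 2.261944) = 3.3709 km
N6: √((0.0095·111.32)² + (-0.0255·101.62)²) = √(1.118391 + 6.714888) = 2.7988 km
N7: √((-0.0274·111.32)² + (-0.0106·101.62)²) = √(9.303525 + 1.160300) = 3.2348 km
N8: √((0.0165·111.32)² + (0.0174·101.62)²) = √(3.373761 + 3.126489) = 2.5496 km
N9: √((-0.0055·111.32)² + (0.0049·101.62)²) = √(0.374862 + 0.247942) = 0.7892 km
N10: √((0.0123·111.32)² + (-0.0030·101.62)²) = √(1.874807 + 0.092940) = 1.4028 km
N11: √((0.0116·111.32)² + (-0.0209·101.62)²) = √(1.667487 + 4.510773) = 2.4856 km
N12: √((-0.0192·111.32)² + (0.0251·101.62)²) = √(4.568239 + 6.505877) = 3.3278 km
N13: √((-0.0304·111.32)² + (0.0180·101.62)²) = √(11.452322 + 3.345826) = 3.8468 km
Threshold 2.3 km: N9 (0.7892 km), N10 (1.4028 km), N3 (1.7986 km), N2 (2.1287 km) are within range.

N9, N10, N3, N2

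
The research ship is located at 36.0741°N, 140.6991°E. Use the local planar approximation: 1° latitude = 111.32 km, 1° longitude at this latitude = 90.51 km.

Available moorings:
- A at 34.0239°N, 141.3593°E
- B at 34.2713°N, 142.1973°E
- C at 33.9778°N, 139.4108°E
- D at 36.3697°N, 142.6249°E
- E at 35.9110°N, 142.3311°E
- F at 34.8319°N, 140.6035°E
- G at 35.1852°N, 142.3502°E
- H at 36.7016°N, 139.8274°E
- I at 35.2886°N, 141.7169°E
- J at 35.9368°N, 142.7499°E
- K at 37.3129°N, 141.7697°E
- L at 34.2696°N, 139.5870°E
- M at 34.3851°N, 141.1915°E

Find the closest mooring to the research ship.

H

Distances from 36.0741°N, 140.6991°E:
A: 235.9211 km
B: 242.2054 km
C: 260.8706 km
D: 177.3831 km
E: 148.8240 km
F: 138.5522 km
G: 179.2322 km
H: 105.3770 km
I: 127.0133 km
J: 186.2461 km
K: 168.5435 km
L: 224.6847 km
M: 193.2293 km
Minimum: H at 105.3770 km.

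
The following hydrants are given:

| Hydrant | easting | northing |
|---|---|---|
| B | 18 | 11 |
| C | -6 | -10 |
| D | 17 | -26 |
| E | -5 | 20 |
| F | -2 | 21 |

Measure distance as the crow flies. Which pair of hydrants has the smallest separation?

E and F

Pairwise distances:
E–F: 3.2
B–F: 22.4
B–E: 24.7
C–D: 28.0
C–E: 30.0
C–F: 31.3
B–C: 31.9
B–D: 37.0
D–F: 50.7
D–E: 51.0
Closest pair: E–F at 3.2.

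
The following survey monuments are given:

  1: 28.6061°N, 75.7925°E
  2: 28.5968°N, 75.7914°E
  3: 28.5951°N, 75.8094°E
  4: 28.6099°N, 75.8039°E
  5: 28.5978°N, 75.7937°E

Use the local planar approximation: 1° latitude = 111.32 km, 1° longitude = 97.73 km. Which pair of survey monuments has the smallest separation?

2 and 5

Pairwise distances:
1–2: √((-0.0093·111.32)² + (-0.0011·97.73)²) = √(1.071796 + 0.011557) = 1.0408 km
1–3: √((-0.0110·111.32)² + (0.0169·97.73)²) = √(1.499449 + 2.727905) = 2.0561 km
1–4: √((0.0038·111.32)² + (0.0114·97.73)²) = √(0.178943 + 1.241268) = 1.1917 km
1–5: √((-0.0083·111.32)² + (0.0012·97.73)²) = √(0.853695 + 0.013754) = 0.9314 km
2–3: √((-0.0017·111.32)² + (0.0180·97.73)²) = √(0.035813 + 3.094574) = 1.7693 km
2–4: √((0.0131·111.32)² + (0.0125·97.73)²) = √(2.126616 + 1.492368) = 1.9024 km
2–5: √((0.0010·111.32)² + (0.0023·97.73)²) = √(0.012392 + 0.050526) = 0.2508 km
3–4: √((0.0148·111.32)² + (-0.0055·97.73)²) = √(2.714375 + 0.288922) = 1.7330 km
3–5: √((0.0027·111.32)² + (-0.0157·97.73)²) = √(0.090339 + 2.354264) = 1.5635 km
4–5: √((-0.0121·111.32)² + (-0.0102·97.73)²) = √(1.814334 + 0.993702) = 1.6757 km
Closest pair: 2–5 at 0.2508 km.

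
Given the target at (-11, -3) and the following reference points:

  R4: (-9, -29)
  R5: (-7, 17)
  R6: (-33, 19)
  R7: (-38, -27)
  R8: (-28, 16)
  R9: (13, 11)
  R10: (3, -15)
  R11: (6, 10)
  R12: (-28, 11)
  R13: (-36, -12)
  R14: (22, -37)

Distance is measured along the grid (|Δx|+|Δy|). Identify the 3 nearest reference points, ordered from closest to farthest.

R5, R10, R4

Distances from (-11, -3):
R4: 28
R5: 24
R6: 44
R7: 51
R8: 36
R9: 38
R10: 26
R11: 30
R12: 31
R13: 34
R14: 67
Sorted: R5 (24) < R10 (26) < R4 (28) < R11 (30) < R12 (31) < …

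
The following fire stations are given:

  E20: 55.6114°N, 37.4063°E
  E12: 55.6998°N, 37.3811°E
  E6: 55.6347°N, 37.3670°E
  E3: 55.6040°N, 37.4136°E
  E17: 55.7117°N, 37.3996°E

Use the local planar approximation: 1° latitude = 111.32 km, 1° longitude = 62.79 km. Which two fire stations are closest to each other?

Pairwise distances:
E20–E12: 9.9671 km
E20–E6: 3.5801 km
E20–E3: 0.9427 km
E20–E17: 11.1733 km
E12–E6: 7.3008 km
E12–E3: 10.8579 km
E12–E17: 1.7619 km
E6–E3: 4.4990 km
E6–E17: 8.8127 km
E3–E17: 12.0213 km
Closest pair: E20–E3 at 0.9427 km.

E20 and E3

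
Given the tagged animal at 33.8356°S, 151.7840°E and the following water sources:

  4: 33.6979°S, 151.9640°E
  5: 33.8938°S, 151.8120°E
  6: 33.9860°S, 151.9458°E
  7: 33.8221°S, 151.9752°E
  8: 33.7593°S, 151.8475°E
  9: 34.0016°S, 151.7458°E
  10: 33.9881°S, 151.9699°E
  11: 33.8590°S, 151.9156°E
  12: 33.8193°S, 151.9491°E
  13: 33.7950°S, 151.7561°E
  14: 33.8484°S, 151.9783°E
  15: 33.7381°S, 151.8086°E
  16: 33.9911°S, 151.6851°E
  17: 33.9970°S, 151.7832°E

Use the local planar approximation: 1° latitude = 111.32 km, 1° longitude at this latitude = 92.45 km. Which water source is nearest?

Distances from 33.8356°S, 151.7840°E:
4: √((0.1377·111.32)² + (0.1800·92.45)²) = √(234.971006 + 276.922881) = 22.6251 km
5: √((-0.0582·111.32)² + (0.0280·92.45)²) = √(41.975160 + 6.700850) = 6.9768 km
6: √((-0.1504·111.32)² + (0.1618·92.45)²) = √(280.312244 + 223.754030) = 22.4514 km
7: √((0.0135·111.32)² + (0.1912·92.45)²) = √(2.258468 + 312.456531) = 17.7402 km
8: √((0.0763·111.32)² + (0.0635·92.45)²) = √(72.143211 + 34.463651) = 10.3251 km
9: √((-0.1660·111.32)² + (-0.0382·92.45)²) = √(341.477876 + 12.472128) = 18.8136 km
10: √((-0.1525·111.32)² + (0.1859·92.45)²) = √(288.194762 + 295.374235) = 24.1572 km
11: √((-0.0234·111.32)² + (0.1316·92.45)²) = √(6.785441 + 148.021776) = 12.4422 km
12: √((0.0163·111.32)² + (0.1651·92.45)²) = √(3.292468 + 232.974280) = 15.3710 km
13: √((0.0406·111.32)² + (-0.0279·92.45)²) = √(20.426712 + 6.653072) = 5.2038 km
14: √((-0.0128·111.32)² + (0.1943·92.45)²) = √(2.030329 + 322.670626) = 18.0195 km
15: √((0.0975·111.32)² + (0.0246·92.45)²) = √(117.802804 + 5.172304) = 11.0894 km
16: √((-0.1555·111.32)² + (-0.0989·92.45)²) = √(299.645101 + 83.600026) = 19.5766 km
17: √((-0.1614·111.32)² + (-0.0008·92.45)²) = √(322.814814 + 0.005470) = 17.9672 km
Minimum: 13 at 5.2038 km.

13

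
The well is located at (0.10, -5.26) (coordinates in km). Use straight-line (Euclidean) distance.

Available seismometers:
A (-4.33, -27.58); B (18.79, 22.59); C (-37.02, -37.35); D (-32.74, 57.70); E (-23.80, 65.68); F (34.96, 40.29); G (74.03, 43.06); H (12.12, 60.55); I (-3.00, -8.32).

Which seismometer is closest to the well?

I

Distances from (0.10, -5.26):
A: √((-4.43)² + (-22.32)²) = √(19.6249 + 498.1824) = 22.76 km
B: √((18.69)² + (27.85)²) = √(349.3161 + 775.6225) = 33.54 km
C: √((-37.12)² + (-32.09)²) = √(1377.8944 + 1029.7681) = 49.07 km
D: √((-32.84)² + (62.96)²) = √(1078.4656 + 3963.9616) = 71.01 km
E: √((-23.90)² + (70.94)²) = √(571.2100 + 5032.4836) = 74.86 km
F: √((34.86)² + (45.55)²) = √(1215.2196 + 2074.8025) = 57.36 km
G: √((73.93)² + (48.32)²) = √(5465.6449 + 2334.8224) = 88.32 km
H: √((12.02)² + (65.81)²) = √(144.4804 + 4330.9561) = 66.90 km
I: √((-3.10)² + (-3.06)²) = √(9.6100 + 9.3636) = 4.36 km
Minimum: I at 4.36 km.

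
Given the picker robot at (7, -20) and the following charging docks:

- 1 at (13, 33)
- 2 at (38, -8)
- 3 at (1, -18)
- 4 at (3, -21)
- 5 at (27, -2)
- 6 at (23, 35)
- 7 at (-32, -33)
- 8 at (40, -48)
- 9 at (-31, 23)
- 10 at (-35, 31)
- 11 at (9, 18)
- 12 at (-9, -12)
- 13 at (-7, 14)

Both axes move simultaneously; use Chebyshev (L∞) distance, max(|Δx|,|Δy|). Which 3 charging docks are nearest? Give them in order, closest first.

Distances from (7, -20):
1: max(|6|, |53|) = 53
2: max(|31|, |12|) = 31
3: max(|-6|, |2|) = 6
4: max(|-4|, |-1|) = 4
5: max(|20|, |18|) = 20
6: max(|16|, |55|) = 55
7: max(|-39|, |-13|) = 39
8: max(|33|, |-28|) = 33
9: max(|-38|, |43|) = 43
10: max(|-42|, |51|) = 51
11: max(|2|, |38|) = 38
12: max(|-16|, |8|) = 16
13: max(|-14|, |34|) = 34
Sorted: 4 (4) < 3 (6) < 12 (16) < 5 (20) < 2 (31) < …

4, 3, 12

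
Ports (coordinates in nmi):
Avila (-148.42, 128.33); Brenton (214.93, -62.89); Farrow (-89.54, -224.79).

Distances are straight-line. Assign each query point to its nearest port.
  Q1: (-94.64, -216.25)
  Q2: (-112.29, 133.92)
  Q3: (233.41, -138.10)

Q1 at (-94.64, -216.25):
  Avila: 348.75 nmi
  Brenton: 345.47 nmi
  Farrow: 9.95 nmi
  → nearest: Farrow (9.95 nmi)
Q2 at (-112.29, 133.92):
  Avila: 36.56 nmi
  Brenton: 381.85 nmi
  Farrow: 359.43 nmi
  → nearest: Avila (36.56 nmi)
Q3 at (233.41, -138.10):
  Avila: 465.60 nmi
  Brenton: 77.45 nmi
  Farrow: 334.38 nmi
  → nearest: Brenton (77.45 nmi)

Q1→Farrow; Q2→Avila; Q3→Brenton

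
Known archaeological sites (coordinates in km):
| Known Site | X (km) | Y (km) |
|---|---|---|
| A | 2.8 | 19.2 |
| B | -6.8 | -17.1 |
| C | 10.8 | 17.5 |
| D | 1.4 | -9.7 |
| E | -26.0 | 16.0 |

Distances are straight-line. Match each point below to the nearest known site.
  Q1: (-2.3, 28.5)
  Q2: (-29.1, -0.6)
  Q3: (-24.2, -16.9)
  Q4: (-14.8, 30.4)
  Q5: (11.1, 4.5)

Q1 at (-2.3, 28.5):
  A: √((5.1)² + (-9.3)²) = √(26.0100 + 86.4900) = 10.61 km
  B: √((-4.5)² + (-45.6)²) = √(20.2500 + 2079.3600) = 45.82 km
  C: √((13.1)² + (-11.0)²) = √(171.6100 + 121.0000) = 17.11 km
  D: √((3.7)² + (-38.2)²) = √(13.6900 + 1459.2400) = 38.38 km
  E: √((-23.7)² + (-12.5)²) = √(561.6900 + 156.2500) = 26.79 km
  → nearest: A (10.61 km)
Q2 at (-29.1, -0.6):
  A: √((31.9)² + (19.8)²) = √(1017.6100 + 392.0400) = 37.55 km
  B: √((22.3)² + (-16.5)²) = √(497.2900 + 272.2500) = 27.74 km
  C: √((39.9)² + (18.1)²) = √(1592.0100 + 327.6100) = 43.81 km
  D: √((30.5)² + (-9.1)²) = √(930.2500 + 82.8100) = 31.83 km
  E: √((3.1)² + (16.6)²) = √(9.6100 + 275.5600) = 16.89 km
  → nearest: E (16.89 km)
Q3 at (-24.2, -16.9):
  A: √((27.0)² + (36.1)²) = √(729.0000 + 1303.2100) = 45.08 km
  B: √((17.4)² + (-0.2)²) = √(302.7600 + 0.0400) = 17.40 km
  C: √((35.0)² + (34.4)²) = √(1225.0000 + 1183.3600) = 49.08 km
  D: √((25.6)² + (7.2)²) = √(655.3600 + 51.8400) = 26.59 km
  E: √((-1.8)² + (32.9)²) = √(3.2400 + 1082.4100) = 32.95 km
  → nearest: B (17.40 km)
Q4 at (-14.8, 30.4):
  A: √((17.6)² + (-11.2)²) = √(309.7600 + 125.4400) = 20.86 km
  B: √((8.0)² + (-47.5)²) = √(64.0000 + 2256.2500) = 48.17 km
  C: √((25.6)² + (-12.9)²) = √(655.3600 + 166.4100) = 28.67 km
  D: √((16.2)² + (-40.1)²) = √(262.4400 + 1608.0100) = 43.25 km
  E: √((-11.2)² + (-14.4)²) = √(125.4400 + 207.3600) = 18.24 km
  → nearest: E (18.24 km)
Q5 at (11.1, 4.5):
  A: √((-8.3)² + (14.7)²) = √(68.8900 + 216.0900) = 16.88 km
  B: √((-17.9)² + (-21.6)²) = √(320.4100 + 466.5600) = 28.05 km
  C: √((-0.3)² + (13.0)²) = √(0.0900 + 169.0000) = 13.00 km
  D: √((-9.7)² + (-14.2)²) = √(94.0900 + 201.6400) = 17.20 km
  E: √((-37.1)² + (11.5)²) = √(1376.4100 + 132.2500) = 38.84 km
  → nearest: C (13.00 km)

Q1→A; Q2→E; Q3→B; Q4→E; Q5→C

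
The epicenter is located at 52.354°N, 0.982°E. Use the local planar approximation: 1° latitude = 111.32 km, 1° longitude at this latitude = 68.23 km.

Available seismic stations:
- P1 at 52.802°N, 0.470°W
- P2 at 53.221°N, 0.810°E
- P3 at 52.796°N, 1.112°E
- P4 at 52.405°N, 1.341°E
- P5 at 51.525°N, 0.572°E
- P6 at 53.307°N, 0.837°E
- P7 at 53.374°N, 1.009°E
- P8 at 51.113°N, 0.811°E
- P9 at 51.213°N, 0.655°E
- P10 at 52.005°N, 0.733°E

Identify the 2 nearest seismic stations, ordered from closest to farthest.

Distances from 52.354°N, 0.982°E:
P1: √((0.448·111.32)² + (-1.452·68.23)²) = √(2487.15255 + 9814.85697) = 110.914 km
P2: √((0.867·111.32)² + (-0.172·68.23)²) = √(9315.03713 + 137.72337) = 97.225 km
P3: √((0.442·111.32)² + (0.130·68.23)²) = √(2420.97851 + 78.67513) = 49.997 km
P4: √((0.051·111.32)² + (0.359·68.23)²) = √(32.23196 + 599.98396) = 25.144 km
P5: √((-0.829·111.32)² + (-0.410·68.23)²) = √(8516.38834 + 782.56146) = 96.431 km
P6: √((0.953·111.32)² + (-0.145·68.23)²) = √(11254.65526 + 97.87837) = 106.548 km
P7: √((1.020·111.32)² + (0.027·68.23)²) = √(12892.78495 + 3.39374) = 113.561 km
P8: √((-1.241·111.32)² + (-0.171·68.23)²) = √(19084.90306 + 136.12659) = 138.640 km
P9: √((-1.141·111.32)² + (-0.327·68.23)²) = √(16133.09474 + 497.79009) = 128.961 km
P10: √((-0.349·111.32)² + (-0.249·68.23)²) = √(1509.37534 + 288.63530) = 42.403 km
Sorted: P4 (25.144 km) < P10 (42.403 km) < P3 (49.997 km) < P5 (96.431 km) < …

P4, P10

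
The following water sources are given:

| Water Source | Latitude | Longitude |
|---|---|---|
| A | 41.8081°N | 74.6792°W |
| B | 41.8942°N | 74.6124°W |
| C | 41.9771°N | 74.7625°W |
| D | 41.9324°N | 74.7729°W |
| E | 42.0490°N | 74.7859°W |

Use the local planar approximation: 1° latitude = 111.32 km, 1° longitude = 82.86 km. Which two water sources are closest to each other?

Pairwise distances:
C–D: √((-0.0447·111.32)² + (-0.0104·82.86)²) = √(24.760616 + 0.742603) = 5.0501 km
C–E: √((0.0719·111.32)² + (-0.0234·82.86)²) = √(64.062543 + 3.759426) = 8.2354 km
A–B: √((0.0861·111.32)² + (0.0668·82.86)²) = √(91.865554 + 30.636756) = 11.0681 km
D–E: √((0.1166·111.32)² + (-0.0130·82.86)²) = √(168.478116 + 1.160317) = 13.0245 km
B–D: √((0.0382·111.32)² + (-0.1605·82.86)²) = √(18.083110 + 176.864199) = 13.9624 km
B–C: √((0.0829·111.32)² + (-0.1501·82.86)²) = √(85.163883 + 154.686083) = 15.4871 km
A–D: √((0.1243·111.32)² + (-0.0937·82.86)²) = √(191.464672 + 60.279416) = 15.8664 km
A–C: √((0.1690·111.32)² + (-0.0833·82.86)²) = √(353.931979 + 47.640889) = 20.0393 km
B–E: √((0.1548·111.32)² + (-0.1735·82.86)²) = √(296.953404 + 206.675414) = 22.4417 km
A–E: √((0.2409·111.32)² + (-0.1067·82.86)²) = √(719.150845 + 78.166146) = 28.2368 km
Closest pair: C–D at 5.0501 km.

C and D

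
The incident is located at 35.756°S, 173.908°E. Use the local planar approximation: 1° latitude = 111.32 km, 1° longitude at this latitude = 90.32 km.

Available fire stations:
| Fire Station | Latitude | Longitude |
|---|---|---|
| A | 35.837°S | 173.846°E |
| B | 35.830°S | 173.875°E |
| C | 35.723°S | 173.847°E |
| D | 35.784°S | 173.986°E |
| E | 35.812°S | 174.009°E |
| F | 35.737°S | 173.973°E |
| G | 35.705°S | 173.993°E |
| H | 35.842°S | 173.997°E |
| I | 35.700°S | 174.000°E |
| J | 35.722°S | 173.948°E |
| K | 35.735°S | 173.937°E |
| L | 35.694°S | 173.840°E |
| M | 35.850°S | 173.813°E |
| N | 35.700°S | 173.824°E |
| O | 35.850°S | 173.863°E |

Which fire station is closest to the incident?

K

Distances from 35.756°S, 173.908°E:
A: √((-0.081·111.32)² + (-0.062·90.32)²) = √(81.30485 + 31.35821) = 10.614 km
B: √((-0.074·111.32)² + (-0.033·90.32)²) = √(67.85937 + 8.88374) = 8.760 km
C: √((0.033·111.32)² + (-0.061·90.32)²) = √(13.49504 + 30.35481) = 6.622 km
D: √((-0.028·111.32)² + (0.078·90.32)²) = √(9.71544 + 49.63146) = 7.704 km
E: √((-0.056·111.32)² + (0.101·90.32)²) = √(38.86176 + 83.21672) = 11.049 km
F: √((0.019·111.32)² + (0.065·90.32)²) = √(4.47356 + 34.46629) = 6.240 km
G: √((0.051·111.32)² + (0.085·90.32)²) = √(32.23196 + 58.93940) = 9.548 km
H: √((-0.086·111.32)² + (0.089·90.32)²) = √(91.65229 + 64.61716) = 12.501 km
I: √((0.056·111.32)² + (0.092·90.32)²) = √(38.86176 + 69.04679) = 10.388 km
J: √((0.034·111.32)² + (0.040·90.32)²) = √(14.32532 + 13.05232) = 5.232 km
K: √((0.021·111.32)² + (0.029·90.32)²) = √(5.46493 + 6.86063) = 3.511 km
L: √((0.062·111.32)² + (-0.068·90.32)²) = √(47.63540 + 37.72122) = 9.239 km
M: √((-0.094·111.32)² + (-0.095·90.32)²) = √(109.49697 + 73.62326) = 13.532 km
N: √((0.056·111.32)² + (-0.084·90.32)²) = √(38.86176 + 57.56075) = 9.819 km
O: √((-0.094·111.32)² + (-0.045·90.32)²) = √(109.49697 + 16.51935) = 11.226 km
Minimum: K at 3.511 km.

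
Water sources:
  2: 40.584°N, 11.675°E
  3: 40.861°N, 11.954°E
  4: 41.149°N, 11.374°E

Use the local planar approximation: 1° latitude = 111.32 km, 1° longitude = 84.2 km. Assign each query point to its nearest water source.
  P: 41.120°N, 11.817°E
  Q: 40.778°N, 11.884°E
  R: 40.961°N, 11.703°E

P→3; Q→3; R→3

P at 41.120°N, 11.817°E:
  2: √((-0.536·111.32)² + (-0.142·84.2)²) = √(3560.21294 + 142.95550) = 60.854 km
  3: √((-0.259·111.32)² + (0.137·84.2)²) = √(831.27730 + 133.06545) = 31.054 km
  4: √((0.029·111.32)² + (-0.443·84.2)²) = √(10.42179 + 1391.33476) = 37.440 km
  → nearest: 3 (31.054 km)
Q at 40.778°N, 11.884°E:
  2: √((-0.194·111.32)² + (-0.209·84.2)²) = √(466.39067 + 309.68256) = 27.858 km
  3: √((0.083·111.32)² + (0.070·84.2)²) = √(85.36947 + 34.73924) = 10.959 km
  4: √((0.371·111.32)² + (-0.510·84.2)²) = √(1705.66687 + 1844.01536) = 59.579 km
  → nearest: 3 (10.959 km)
R at 40.961°N, 11.703°E:
  2: √((-0.377·111.32)² + (-0.028·84.2)²) = √(1761.28281 + 5.55828) = 42.034 km
  3: √((-0.100·111.32)² + (0.251·84.2)²) = √(123.92142 + 446.65441) = 23.887 km
  4: √((0.188·111.32)² + (-0.329·84.2)²) = √(437.98788 + 767.38972) = 34.719 km
  → nearest: 3 (23.887 km)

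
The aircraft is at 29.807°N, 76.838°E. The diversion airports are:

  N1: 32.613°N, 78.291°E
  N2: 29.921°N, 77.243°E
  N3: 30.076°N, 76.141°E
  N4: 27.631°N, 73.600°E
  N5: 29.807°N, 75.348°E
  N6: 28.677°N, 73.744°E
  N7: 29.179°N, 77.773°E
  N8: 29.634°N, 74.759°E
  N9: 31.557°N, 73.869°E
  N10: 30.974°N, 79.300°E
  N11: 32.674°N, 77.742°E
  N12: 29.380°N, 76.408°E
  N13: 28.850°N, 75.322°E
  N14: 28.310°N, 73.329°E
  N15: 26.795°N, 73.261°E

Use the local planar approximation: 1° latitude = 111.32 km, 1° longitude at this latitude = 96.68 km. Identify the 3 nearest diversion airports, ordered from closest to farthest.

Distances from 29.807°N, 76.838°E:
N1: 342.498 km
N2: 41.161 km
N3: 73.740 km
N4: 395.824 km
N5: 144.053 km
N6: 324.501 km
N7: 114.275 km
N8: 201.918 km
N9: 346.907 km
N10: 271.170 km
N11: 330.905 km
N12: 63.148 km
N13: 181.194 km
N14: 377.970 km
N15: 481.682 km
Sorted: N2 (41.161 km) < N12 (63.148 km) < N3 (73.740 km) < N7 (114.275 km) < N5 (144.053 km) < …

N2, N12, N3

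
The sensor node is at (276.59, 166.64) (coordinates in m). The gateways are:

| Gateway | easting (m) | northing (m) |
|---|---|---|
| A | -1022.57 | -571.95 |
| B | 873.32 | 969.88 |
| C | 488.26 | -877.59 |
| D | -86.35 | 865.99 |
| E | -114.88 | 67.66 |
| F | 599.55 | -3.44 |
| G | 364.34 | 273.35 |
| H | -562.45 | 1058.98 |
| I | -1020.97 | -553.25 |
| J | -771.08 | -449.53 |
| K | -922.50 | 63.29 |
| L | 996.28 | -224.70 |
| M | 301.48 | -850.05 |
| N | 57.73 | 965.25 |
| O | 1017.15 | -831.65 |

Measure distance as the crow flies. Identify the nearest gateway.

Distances from (276.59, 166.64):
A: 1494.43 m
B: 1000.64 m
C: 1065.47 m
D: 787.92 m
E: 403.79 m
F: 365.01 m
G: 138.16 m
H: 1224.85 m
I: 1483.88 m
J: 1215.43 m
K: 1203.54 m
L: 819.21 m
M: 1016.99 m
N: 828.06 m
O: 1242.99 m
Minimum: G at 138.16 m.

G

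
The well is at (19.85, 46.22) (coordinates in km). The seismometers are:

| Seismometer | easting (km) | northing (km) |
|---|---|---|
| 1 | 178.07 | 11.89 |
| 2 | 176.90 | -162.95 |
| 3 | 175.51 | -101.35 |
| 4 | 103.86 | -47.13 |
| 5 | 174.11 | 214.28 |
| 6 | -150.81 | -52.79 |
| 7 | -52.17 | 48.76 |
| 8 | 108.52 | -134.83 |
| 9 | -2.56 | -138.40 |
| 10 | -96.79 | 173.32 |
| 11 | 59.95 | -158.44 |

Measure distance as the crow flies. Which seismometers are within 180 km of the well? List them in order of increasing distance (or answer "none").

7, 4, 1, 10

Distances from (19.85, 46.22):
1: √((158.22)² + (-34.33)²) = √(25033.5684 + 1178.5489) = 161.90 km
2: √((157.05)² + (-209.17)²) = √(24664.7025 + 43752.0889) = 261.57 km
3: √((155.66)² + (-147.57)²) = √(24230.0356 + 21776.9049) = 214.49 km
4: √((84.01)² + (-93.35)²) = √(7057.6801 + 8714.2225) = 125.59 km
5: √((154.26)² + (168.06)²) = √(23796.1476 + 28244.1636) = 228.12 km
6: √((-170.66)² + (-99.01)²) = √(29124.8356 + 9802.9801) = 197.30 km
7: √((-72.02)² + (2.54)²) = √(5186.8804 + 6.4516) = 72.06 km
8: √((88.67)² + (-181.05)²) = √(7862.3689 + 32779.1025) = 201.60 km
9: √((-22.41)² + (-184.62)²) = √(502.2081 + 34084.5444) = 185.98 km
10: √((-116.64)² + (127.10)²) = √(13604.8896 + 16154.4100) = 172.51 km
11: √((40.10)² + (-204.66)²) = √(1608.0100 + 41885.7156) = 208.55 km
Threshold 180 km: 7 (72.06 km), 4 (125.59 km), 1 (161.90 km), 10 (172.51 km) are within range.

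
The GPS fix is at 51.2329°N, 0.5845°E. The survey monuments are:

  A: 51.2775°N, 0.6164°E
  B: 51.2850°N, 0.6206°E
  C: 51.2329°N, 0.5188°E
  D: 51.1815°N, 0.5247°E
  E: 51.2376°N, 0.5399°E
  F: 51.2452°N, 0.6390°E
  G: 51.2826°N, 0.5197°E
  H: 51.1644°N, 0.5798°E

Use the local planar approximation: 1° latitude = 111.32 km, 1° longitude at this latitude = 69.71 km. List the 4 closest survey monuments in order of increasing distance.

Distances from 51.2329°N, 0.5845°E:
A: 5.4401 km
B: 6.3222 km
C: 4.5799 km
D: 7.0794 km
E: 3.1528 km
F: 4.0384 km
G: 7.1425 km
H: 7.6325 km
Sorted: E (3.1528 km) < F (4.0384 km) < C (4.5799 km) < A (5.4401 km) < B (6.3222 km) < D (7.0794 km) < …

E, F, C, A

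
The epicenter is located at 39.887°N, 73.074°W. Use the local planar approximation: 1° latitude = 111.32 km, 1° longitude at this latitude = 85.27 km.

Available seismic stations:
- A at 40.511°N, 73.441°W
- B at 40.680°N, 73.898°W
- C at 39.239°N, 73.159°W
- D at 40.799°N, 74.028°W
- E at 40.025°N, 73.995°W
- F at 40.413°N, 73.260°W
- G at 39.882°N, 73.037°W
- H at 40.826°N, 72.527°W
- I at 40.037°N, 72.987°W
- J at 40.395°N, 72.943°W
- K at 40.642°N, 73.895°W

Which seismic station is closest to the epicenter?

Distances from 39.887°N, 73.074°W:
A: 76.187 km
B: 112.826 km
C: 72.499 km
D: 130.094 km
E: 80.022 km
F: 60.664 km
G: 3.204 km
H: 114.464 km
I: 18.272 km
J: 57.643 km
K: 109.384 km
Minimum: G at 3.204 km.

G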